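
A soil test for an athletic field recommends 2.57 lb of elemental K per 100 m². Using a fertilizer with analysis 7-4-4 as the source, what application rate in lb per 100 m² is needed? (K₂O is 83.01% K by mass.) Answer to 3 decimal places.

As K₂O: 2.57 / 0.8301 = 3.09601 lb per 100 m².
Product per 100 m² = 3.09601 / 4% = 77.4003 lb.

77.400 lb of product per hundred sq m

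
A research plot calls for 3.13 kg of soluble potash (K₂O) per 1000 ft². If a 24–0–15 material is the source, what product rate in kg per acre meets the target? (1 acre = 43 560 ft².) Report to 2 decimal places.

Product per 1000 ft² = 3.13 / 15% = 20.8667 kg.
Convert to per acre: 20.8667 × 43.56 = 908.952 kg.

908.95 kg of product per acre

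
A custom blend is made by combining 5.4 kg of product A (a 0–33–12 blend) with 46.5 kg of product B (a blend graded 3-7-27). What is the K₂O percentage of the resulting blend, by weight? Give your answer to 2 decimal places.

25.44% K₂O

Total mass = 5.4 + 46.5 = 51.9 kg.
K₂O mass = 12%×5.4 + 27%×46.5 = 13.203 kg.
% K₂O = 13.203 / 51.9 = 25.4393%.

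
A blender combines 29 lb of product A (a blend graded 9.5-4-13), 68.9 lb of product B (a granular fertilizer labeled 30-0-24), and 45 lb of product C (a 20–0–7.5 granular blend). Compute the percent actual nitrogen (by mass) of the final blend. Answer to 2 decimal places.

Total mass = 29 + 68.9 + 45 = 142.9 lb.
N mass = 9.5%×29 + 30%×68.9 + 20%×45 = 32.425 lb.
% N = 32.425 / 142.9 = 22.6907%.

22.69% N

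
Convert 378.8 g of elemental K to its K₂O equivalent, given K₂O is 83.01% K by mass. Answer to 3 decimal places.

K₂O = 378.8 / 0.8301 = 456.3306 g.

456.331 g K₂O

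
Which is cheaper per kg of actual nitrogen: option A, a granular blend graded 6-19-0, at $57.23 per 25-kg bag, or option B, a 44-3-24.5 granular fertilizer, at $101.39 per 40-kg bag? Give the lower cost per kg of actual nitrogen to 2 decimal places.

$5.76 per kg N (option B)

option A: N per bag = 25 × 6% = 1.5 kg; cost = 57.23 / 1.5 = $38.1533/kg N.
option B: N per bag = 40 × 44% = 17.6 kg; cost = 101.39 / 17.6 = $5.7608/kg N.
option B is cheaper.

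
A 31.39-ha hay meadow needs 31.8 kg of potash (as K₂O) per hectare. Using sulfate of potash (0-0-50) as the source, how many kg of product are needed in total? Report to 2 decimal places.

Product per hectare = 31.8 / 50% = 63.6 kg.
Total product = 63.6 × 31.39 = 1996.404 kg.

1996.40 kg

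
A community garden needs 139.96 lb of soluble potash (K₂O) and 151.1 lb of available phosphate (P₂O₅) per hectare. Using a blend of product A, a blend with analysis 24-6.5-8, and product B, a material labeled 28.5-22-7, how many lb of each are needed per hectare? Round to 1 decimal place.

1549.0 lb product A, 229.2 lb product B

Per-hectare balance (a = product A, b = product B):
K₂O: 0.08·a + 0.07·b = 139.96
P₂O₅: 0.065·a + 0.22·b = 151.1
Eliminate b: (row1) − 0.07/0.22·(row2) → 0.0593182·a = 91.8827, so a = 1548.98.
Then b = (151.1 − 0.065·1548.98) / 0.22 = 229.165.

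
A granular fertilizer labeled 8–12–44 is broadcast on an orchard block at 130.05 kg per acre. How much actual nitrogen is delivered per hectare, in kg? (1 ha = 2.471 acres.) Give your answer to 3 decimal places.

nitrogen per acre = 130.05 × 8% = 10.404 kg.
Convert to per hectare: 10.404 × 2.471 = 25.7083 kg.

25.708 kg N per hectare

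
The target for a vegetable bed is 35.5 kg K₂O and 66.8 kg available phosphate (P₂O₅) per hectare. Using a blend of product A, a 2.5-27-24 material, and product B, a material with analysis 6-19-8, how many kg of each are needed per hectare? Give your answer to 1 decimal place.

Let a = kg of product A, b = kg of product B (per hectare).
K₂O: 0.24·a + 0.08·b = 35.5
P₂O₅: 0.27·a + 0.19·b = 66.8
Eliminate b: (row1) − 0.08/0.19·(row2) → 0.126316·a = 7.37368, so a = 58.375.
Then b = (66.8 − 0.27·58.375) / 0.19 = 268.625.

58.4 kg product A, 268.6 kg product B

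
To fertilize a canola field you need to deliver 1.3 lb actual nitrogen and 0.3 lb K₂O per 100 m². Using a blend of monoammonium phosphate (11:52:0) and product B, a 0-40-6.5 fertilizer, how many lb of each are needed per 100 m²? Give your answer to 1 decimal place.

Per-100 m² balance (a = monoammonium phosphate, b = product B):
N: 0.11·a + 0·b = 1.3
K₂O: 0·a + 0.065·b = 0.3
Solving simultaneously: a = 11.8182, b = 4.61538.

11.8 lb monoammonium phosphate, 4.6 lb product B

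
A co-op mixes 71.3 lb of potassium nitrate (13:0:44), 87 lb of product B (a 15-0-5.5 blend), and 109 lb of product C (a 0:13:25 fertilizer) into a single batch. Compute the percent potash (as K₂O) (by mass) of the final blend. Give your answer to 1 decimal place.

Total mass = 71.3 + 87 + 109 = 267.3 lb.
K₂O mass = 44%×71.3 + 5.5%×87 + 25%×109 = 63.407 lb.
% K₂O = 63.407 / 267.3 = 23.7213%.

23.7% K₂O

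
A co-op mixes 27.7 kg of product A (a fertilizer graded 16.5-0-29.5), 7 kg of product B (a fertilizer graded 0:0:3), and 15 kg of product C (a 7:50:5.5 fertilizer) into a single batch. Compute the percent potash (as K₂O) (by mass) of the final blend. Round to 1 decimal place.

Total mass = 27.7 + 7 + 15 = 49.7 kg.
K₂O mass = 29.5%×27.7 + 3%×7 + 5.5%×15 = 9.2065 kg.
% K₂O = 9.2065 / 49.7 = 18.5241%.

18.5% K₂O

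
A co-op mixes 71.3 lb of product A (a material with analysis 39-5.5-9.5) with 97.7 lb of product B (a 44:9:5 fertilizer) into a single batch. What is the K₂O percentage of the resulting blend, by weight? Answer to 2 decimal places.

Total mass = 71.3 + 97.7 = 169 lb.
K₂O mass = 9.5%×71.3 + 5%×97.7 = 11.6585 lb.
% K₂O = 11.6585 / 169 = 6.89852%.

6.90% K₂O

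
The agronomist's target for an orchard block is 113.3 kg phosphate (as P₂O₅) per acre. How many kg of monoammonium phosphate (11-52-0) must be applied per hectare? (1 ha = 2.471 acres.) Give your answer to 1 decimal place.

Product per acre = 113.3 / 52% = 217.885 kg.
Convert to per hectare: 217.885 × 2.471 = 538.393 kg.

538.4 kg of product per hectare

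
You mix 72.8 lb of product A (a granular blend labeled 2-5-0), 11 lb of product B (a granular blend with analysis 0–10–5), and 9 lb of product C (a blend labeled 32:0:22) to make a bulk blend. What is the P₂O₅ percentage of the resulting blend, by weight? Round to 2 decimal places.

Total mass = 72.8 + 11 + 9 = 92.8 lb.
P₂O₅ mass = 5%×72.8 + 10%×11 + 0%×9 = 4.74 lb.
% P₂O₅ = 4.74 / 92.8 = 5.10776%.

5.11% P₂O₅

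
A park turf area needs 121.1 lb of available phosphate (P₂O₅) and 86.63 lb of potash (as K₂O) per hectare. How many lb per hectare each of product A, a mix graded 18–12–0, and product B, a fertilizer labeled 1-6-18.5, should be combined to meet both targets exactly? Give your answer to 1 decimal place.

With a, b = lb per hectare of product A and product B:
P₂O₅: 0.12·a + 0.06·b = 121.1
K₂O: 0·a + 0.185·b = 86.63
Solving simultaneously: a = 775.032, b = 468.27.

775.0 lb product A, 468.3 lb product B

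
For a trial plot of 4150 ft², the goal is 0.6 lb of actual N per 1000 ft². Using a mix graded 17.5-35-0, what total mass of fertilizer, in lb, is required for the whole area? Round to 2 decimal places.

14.23 lb

Product per 1000 ft² = 0.6 / 17.5% = 3.42857 lb.
Total product = 3.42857 × 4150 / 1000 = 14.2286 lb.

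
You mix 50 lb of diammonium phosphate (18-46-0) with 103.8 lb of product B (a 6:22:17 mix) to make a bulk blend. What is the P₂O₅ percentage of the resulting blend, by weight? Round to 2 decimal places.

29.80% P₂O₅

Total mass = 50 + 103.8 = 153.8 lb.
P₂O₅ mass = 46%×50 + 22%×103.8 = 45.836 lb.
% P₂O₅ = 45.836 / 153.8 = 29.8023%.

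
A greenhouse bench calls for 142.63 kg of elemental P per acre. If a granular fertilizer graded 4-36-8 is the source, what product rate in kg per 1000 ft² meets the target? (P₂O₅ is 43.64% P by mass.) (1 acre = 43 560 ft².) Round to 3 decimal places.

As P₂O₅: 142.63 / 0.4364 = 326.833 kg per acre.
Product per acre = 326.833 / 36% = 907.87 kg.
Convert to per 1000 ft²: 907.87 × 0.0229568 = 20.8418 kg.

20.842 kg of product per thousand sq ft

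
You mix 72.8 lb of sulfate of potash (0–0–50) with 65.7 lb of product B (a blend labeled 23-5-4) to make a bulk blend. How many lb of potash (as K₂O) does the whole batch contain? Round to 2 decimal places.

39.03 lb K₂O

K₂O mass = 50%×72.8 + 4%×65.7 = 39.028 lb.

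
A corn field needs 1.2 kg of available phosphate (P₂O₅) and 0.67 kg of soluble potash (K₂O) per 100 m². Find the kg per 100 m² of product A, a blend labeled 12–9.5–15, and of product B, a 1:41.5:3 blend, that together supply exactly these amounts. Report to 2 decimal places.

4.07 kg product A, 1.96 kg product B

Let a = kg of product A, b = kg of product B (per 100 m²).
P₂O₅: 0.095·a + 0.415·b = 1.2
K₂O: 0.15·a + 0.03·b = 0.67
Eliminate b: (row1) − 0.415/0.03·(row2) → -1.98·a = -8.06833, so a = 4.07492.
Then b = (0.67 − 0.15·4.07492) / 0.03 = 1.95875.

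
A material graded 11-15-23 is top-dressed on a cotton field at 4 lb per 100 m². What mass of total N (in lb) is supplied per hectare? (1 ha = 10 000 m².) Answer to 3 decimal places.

nitrogen per 100 m² = 4 × 11% = 0.44 lb.
Convert to per hectare: 0.44 × 100 = 44 lb.

44.000 lb N per hectare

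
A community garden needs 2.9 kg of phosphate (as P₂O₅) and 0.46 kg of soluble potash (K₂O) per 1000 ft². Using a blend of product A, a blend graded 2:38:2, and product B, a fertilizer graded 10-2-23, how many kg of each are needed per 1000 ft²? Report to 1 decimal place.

7.6 kg product A, 1.3 kg product B

Let a = kg of product A, b = kg of product B (per 1000 ft²).
P₂O₅: 0.38·a + 0.02·b = 2.9
K₂O: 0.02·a + 0.23·b = 0.46
Solving simultaneously: a = 7.56092, b = 1.34253.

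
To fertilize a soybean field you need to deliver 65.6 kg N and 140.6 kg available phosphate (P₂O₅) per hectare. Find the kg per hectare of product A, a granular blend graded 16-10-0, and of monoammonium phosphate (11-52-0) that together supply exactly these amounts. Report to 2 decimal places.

Per-hectare balance (a = product A, b = monoammonium phosphate):
N: 0.16·a + 0.11·b = 65.6
P₂O₅: 0.1·a + 0.52·b = 140.6
Eliminate a: (row1) − 0.16/0.1·(row2) → -0.722·b = -159.36, so b = 220.7202.
Back-substitute: a = (65.6 − 0.11·220.7202) / 0.16 = 258.2548.

258.25 kg product A, 220.72 kg monoammonium phosphate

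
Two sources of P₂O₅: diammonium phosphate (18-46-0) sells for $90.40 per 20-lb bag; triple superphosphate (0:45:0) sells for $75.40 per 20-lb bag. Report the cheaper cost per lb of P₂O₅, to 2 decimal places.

diammonium phosphate: P₂O₅ per bag = 20 × 46% = 9.2 lb; cost = 90.40 / 9.2 = $9.8261/lb P₂O₅.
triple superphosphate: P₂O₅ per bag = 20 × 45% = 9 lb; cost = 75.40 / 9 = $8.3778/lb P₂O₅.
triple superphosphate is cheaper.

$8.38 per lb P₂O₅ (triple superphosphate)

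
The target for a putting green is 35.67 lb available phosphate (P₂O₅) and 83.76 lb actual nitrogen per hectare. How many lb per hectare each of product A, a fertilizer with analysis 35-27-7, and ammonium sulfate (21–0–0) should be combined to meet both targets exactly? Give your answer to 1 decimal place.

132.1 lb product A, 178.7 lb ammonium sulfate

Per-hectare balance (a = product A, b = ammonium sulfate):
P₂O₅: 0.27·a + 0·b = 35.67
N: 0.35·a + 0.21·b = 83.76
Eliminate a: (row1) − 0.27/0.35·(row2) → -0.162·b = -28.9449, so b = 178.672.
Back-substitute: a = (35.67 − 0·178.672) / 0.27 = 132.111.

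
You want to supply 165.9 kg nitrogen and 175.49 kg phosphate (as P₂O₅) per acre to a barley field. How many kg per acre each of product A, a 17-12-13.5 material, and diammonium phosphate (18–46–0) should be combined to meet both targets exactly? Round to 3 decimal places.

Per-acre balance (a = product A, b = diammonium phosphate):
N: 0.17·a + 0.18·b = 165.9
P₂O₅: 0.12·a + 0.46·b = 175.49
Solving simultaneously: a = 790.20848, b = 175.3587.

790.208 kg product A, 175.359 kg diammonium phosphate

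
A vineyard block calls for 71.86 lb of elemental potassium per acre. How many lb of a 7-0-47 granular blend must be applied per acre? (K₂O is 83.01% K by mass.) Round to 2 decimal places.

As K₂O: 71.86 / 0.8301 = 86.5679 lb per acre.
Product per acre = 86.5679 / 47% = 184.187 lb.

184.19 lb of product per acre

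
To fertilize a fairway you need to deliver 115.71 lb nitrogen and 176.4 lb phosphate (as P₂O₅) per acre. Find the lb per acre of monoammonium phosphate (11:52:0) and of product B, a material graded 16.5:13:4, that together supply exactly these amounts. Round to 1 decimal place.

Let a = lb of monoammonium phosphate, b = lb of product B (per acre).
N: 0.11·a + 0.165·b = 115.71
P₂O₅: 0.52·a + 0.13·b = 176.4
Eliminate b: (row1) − 0.165/0.13·(row2) → -0.55·a = -108.182, so a = 196.695.
Then b = (176.4 − 0.52·196.695) / 0.13 = 570.143.

196.7 lb monoammonium phosphate, 570.1 lb product B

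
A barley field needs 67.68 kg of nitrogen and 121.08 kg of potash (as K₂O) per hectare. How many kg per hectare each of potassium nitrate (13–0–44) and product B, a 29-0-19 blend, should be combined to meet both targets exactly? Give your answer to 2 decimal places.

216.27 kg potassium nitrate, 136.43 kg product B

Let a = kg of potassium nitrate, b = kg of product B (per hectare).
N: 0.13·a + 0.29·b = 67.68
K₂O: 0.44·a + 0.19·b = 121.08
From row1: a = (67.68 − 0.29·b) / 0.13.
Into row2: 0.44·(67.68 − 0.29·b)/0.13 + 0.19·b = 121.08 → b = 136.431, a = 216.268.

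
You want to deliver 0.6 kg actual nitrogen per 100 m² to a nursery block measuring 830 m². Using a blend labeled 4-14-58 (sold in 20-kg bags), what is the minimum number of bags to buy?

Product per 100 m² = 0.6 / 4% = 15 kg.
Total product = 15 × 830 / 100 = 124.5 kg.
Bags = ⌈124.5 / 20⌉ = 7.

7 bags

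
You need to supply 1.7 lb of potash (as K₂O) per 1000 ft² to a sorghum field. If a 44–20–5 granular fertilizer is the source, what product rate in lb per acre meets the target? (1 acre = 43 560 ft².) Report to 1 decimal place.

Product per 1000 ft² = 1.7 / 5% = 34 lb.
Convert to per acre: 34 × 43.56 = 1481.04 lb.

1481.0 lb of product per acre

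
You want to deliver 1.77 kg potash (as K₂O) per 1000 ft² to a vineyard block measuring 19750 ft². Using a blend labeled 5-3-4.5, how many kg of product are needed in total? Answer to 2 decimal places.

776.83 kg

Product per 1000 ft² = 1.77 / 4.5% = 39.3333 kg.
Total product = 39.3333 × 19750 / 1000 = 776.833 kg.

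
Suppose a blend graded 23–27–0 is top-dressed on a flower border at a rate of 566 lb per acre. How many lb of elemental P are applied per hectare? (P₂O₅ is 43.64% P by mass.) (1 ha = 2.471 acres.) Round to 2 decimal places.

164.79 lb P per hectare

P₂O₅ per acre = 566 × 27% = 152.82 lb.
Elemental P = 152.82 × 0.4364 = 66.6906 lb per acre.
Convert to per hectare: 66.6906 × 2.471 = 164.793 lb.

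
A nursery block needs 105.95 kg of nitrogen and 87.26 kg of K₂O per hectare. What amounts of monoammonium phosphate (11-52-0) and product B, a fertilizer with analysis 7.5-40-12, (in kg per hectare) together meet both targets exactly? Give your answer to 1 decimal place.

Per-hectare balance (a = monoammonium phosphate, b = product B):
N: 0.11·a + 0.075·b = 105.95
K₂O: 0·a + 0.12·b = 87.26
Solving simultaneously: a = 467.386, b = 727.167.

467.4 kg monoammonium phosphate, 727.2 kg product B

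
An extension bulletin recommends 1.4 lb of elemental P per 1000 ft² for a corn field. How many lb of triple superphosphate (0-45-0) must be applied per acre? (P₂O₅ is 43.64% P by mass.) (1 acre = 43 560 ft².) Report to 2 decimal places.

310.54 lb of product per acre

As P₂O₅: 1.4 / 0.4364 = 3.20807 lb per 1000 ft².
Product per 1000 ft² = 3.20807 / 45% = 7.12904 lb.
Convert to per acre: 7.12904 × 43.56 = 310.541 lb.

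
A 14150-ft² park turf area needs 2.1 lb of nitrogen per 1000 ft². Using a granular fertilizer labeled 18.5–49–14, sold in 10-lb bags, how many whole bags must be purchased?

17 bags

Product per 1000 ft² = 2.1 / 18.5% = 11.3514 lb.
Total product = 11.3514 × 14150 / 1000 = 160.622 lb.
Bags = ⌈160.622 / 10⌉ = 17.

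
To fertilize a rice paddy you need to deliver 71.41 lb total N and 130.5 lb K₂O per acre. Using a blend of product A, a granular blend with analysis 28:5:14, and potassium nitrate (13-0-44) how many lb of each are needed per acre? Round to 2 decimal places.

Per-acre balance (a = product A, b = potassium nitrate):
N: 0.28·a + 0.13·b = 71.41
K₂O: 0.14·a + 0.44·b = 130.5
Eliminate a: (row1) − 0.28/0.14·(row2) → -0.75·b = -189.59, so b = 252.787.
Back-substitute: a = (71.41 − 0.13·252.787) / 0.28 = 137.6705.

137.67 lb product A, 252.79 lb potassium nitrate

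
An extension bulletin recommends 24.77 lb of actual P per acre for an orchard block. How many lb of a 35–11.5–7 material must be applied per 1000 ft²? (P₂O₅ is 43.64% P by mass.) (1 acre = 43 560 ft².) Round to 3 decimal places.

As P₂O₅: 24.77 / 0.4364 = 56.7599 lb per acre.
Product per acre = 56.7599 / 11.5% = 493.564 lb.
Convert to per 1000 ft²: 493.564 × 0.0229568 = 11.3307 lb.

11.331 lb of product per thousand sq ft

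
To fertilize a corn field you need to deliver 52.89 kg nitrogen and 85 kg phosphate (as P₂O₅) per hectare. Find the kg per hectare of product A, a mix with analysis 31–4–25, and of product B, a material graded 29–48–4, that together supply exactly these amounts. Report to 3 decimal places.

5.373 kg product A, 176.636 kg product B

Let a = kg of product A, b = kg of product B (per hectare).
N: 0.31·a + 0.29·b = 52.89
P₂O₅: 0.04·a + 0.48·b = 85
Solving simultaneously: a = 5.37318, b = 176.6356.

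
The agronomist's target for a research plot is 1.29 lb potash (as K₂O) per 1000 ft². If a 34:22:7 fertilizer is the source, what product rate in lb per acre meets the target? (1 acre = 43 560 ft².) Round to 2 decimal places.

802.75 lb of product per acre

Product per 1000 ft² = 1.29 / 7% = 18.4286 lb.
Convert to per acre: 18.4286 × 43.56 = 802.749 lb.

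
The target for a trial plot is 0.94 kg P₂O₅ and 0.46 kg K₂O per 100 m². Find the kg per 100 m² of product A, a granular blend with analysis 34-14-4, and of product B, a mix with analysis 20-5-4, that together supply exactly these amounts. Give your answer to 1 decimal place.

4.1 kg product A, 7.4 kg product B

Let a = kg of product A, b = kg of product B (per 100 m²).
P₂O₅: 0.14·a + 0.05·b = 0.94
K₂O: 0.04·a + 0.04·b = 0.46
Eliminate b: (row1) − 0.05/0.04·(row2) → 0.09·a = 0.365, so a = 4.05556.
Then b = (0.46 − 0.04·4.05556) / 0.04 = 7.44444.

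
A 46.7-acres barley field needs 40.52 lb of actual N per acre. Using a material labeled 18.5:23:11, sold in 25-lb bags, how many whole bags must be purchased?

Product per acre = 40.52 / 18.5% = 219.027 lb.
Total product = 219.027 × 46.7 = 10228.6 lb.
Bags = ⌈10228.6 / 25⌉ = 410.

410 bags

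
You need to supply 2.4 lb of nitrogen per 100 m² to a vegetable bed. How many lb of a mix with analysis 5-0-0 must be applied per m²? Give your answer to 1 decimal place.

Product per 100 m² = 2.4 / 5% = 48 lb.
Convert to per m²: 48 × 0.01 = 0.48 lb.

0.5 lb of product per sq m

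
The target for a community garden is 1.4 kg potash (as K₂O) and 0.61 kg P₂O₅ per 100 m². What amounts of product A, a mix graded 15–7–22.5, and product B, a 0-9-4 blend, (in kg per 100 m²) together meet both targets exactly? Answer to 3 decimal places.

With a, b = kg per 100 m² of product A and product B:
K₂O: 0.225·a + 0.04·b = 1.4
P₂O₅: 0.07·a + 0.09·b = 0.61
Solving simultaneously: a = 5.82235, b = 2.24928.

5.822 kg product A, 2.249 kg product B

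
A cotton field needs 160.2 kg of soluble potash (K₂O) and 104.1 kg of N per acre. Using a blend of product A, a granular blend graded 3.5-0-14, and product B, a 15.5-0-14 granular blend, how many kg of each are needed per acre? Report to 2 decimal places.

Let a = kg of product A, b = kg of product B (per acre).
K₂O: 0.14·a + 0.14·b = 160.2
N: 0.035·a + 0.155·b = 104.1
Eliminate b: (row1) − 0.14/0.155·(row2) → 0.108387·a = 66.1742, so a = 610.536.
Then b = (104.1 − 0.035·610.536) / 0.155 = 533.75.

610.54 kg product A, 533.75 kg product B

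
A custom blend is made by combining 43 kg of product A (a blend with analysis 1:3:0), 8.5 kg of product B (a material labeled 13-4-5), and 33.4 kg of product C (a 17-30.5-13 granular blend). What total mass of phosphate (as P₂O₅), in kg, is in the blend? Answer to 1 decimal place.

11.8 kg P₂O₅

P₂O₅ mass = 3%×43 + 4%×8.5 + 30.5%×33.4 = 11.817 kg.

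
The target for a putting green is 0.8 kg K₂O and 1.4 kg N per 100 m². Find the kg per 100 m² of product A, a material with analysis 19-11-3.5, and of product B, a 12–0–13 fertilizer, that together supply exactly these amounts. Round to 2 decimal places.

4.20 kg product A, 5.02 kg product B

Per-100 m² balance (a = product A, b = product B):
K₂O: 0.035·a + 0.13·b = 0.8
N: 0.19·a + 0.12·b = 1.4
Eliminate a: (row1) − 0.035/0.19·(row2) → 0.107895·b = 0.542105, so b = 5.02439.
Back-substitute: a = (0.8 − 0.13·5.02439) / 0.035 = 4.19512.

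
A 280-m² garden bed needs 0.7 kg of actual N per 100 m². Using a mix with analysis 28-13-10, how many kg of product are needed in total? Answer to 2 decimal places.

Product per 100 m² = 0.7 / 28% = 2.5 kg.
Total product = 2.5 × 280 / 100 = 7 kg.

7.00 kg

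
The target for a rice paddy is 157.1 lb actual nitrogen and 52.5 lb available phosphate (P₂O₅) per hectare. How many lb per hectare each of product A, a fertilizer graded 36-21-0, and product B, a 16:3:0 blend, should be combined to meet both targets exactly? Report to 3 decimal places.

161.711 lb product A, 618.026 lb product B

Per-hectare balance (a = product A, b = product B):
N: 0.36·a + 0.16·b = 157.1
P₂O₅: 0.21·a + 0.03·b = 52.5
Solving simultaneously: a = 161.7105, b = 618.0263.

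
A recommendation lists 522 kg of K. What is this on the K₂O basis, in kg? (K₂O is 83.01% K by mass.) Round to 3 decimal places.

628.840 kg K₂O

K₂O = 522 / 0.8301 = 628.8399 kg.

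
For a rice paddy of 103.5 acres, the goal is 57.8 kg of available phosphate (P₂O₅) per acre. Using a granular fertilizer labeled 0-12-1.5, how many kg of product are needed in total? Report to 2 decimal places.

Product per acre = 57.8 / 12% = 481.667 kg.
Total product = 481.667 × 103.5 = 49852.5 kg.

49852.50 kg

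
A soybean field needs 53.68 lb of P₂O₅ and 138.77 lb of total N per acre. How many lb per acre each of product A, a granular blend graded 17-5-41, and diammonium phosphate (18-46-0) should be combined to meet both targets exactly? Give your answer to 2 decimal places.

782.83 lb product A, 31.61 lb diammonium phosphate

With a, b = lb per acre of product A and diammonium phosphate:
P₂O₅: 0.05·a + 0.46·b = 53.68
N: 0.17·a + 0.18·b = 138.77
From row1: a = (53.68 − 0.46·b) / 0.05.
Into row2: 0.17·(53.68 − 0.46·b)/0.05 + 0.18·b = 138.77 → b = 31.6055, a = 782.829.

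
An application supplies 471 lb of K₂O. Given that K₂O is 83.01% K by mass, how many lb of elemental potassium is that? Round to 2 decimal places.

390.98 lb K

K = 471 × 0.8301 = 390.977 lb.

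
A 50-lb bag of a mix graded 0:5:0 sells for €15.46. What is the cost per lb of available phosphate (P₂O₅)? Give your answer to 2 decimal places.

P₂O₅ in bag = 50 × 5% = 2.5 lb.
Cost per lb P₂O₅ = €15.46 / 2.5 = €6.1840.

€6.18 per lb P₂O₅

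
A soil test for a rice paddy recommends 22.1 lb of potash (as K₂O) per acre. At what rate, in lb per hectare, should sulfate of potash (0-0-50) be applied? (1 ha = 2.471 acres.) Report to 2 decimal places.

Product per acre = 22.1 / 50% = 44.2 lb.
Convert to per hectare: 44.2 × 2.471 = 109.218 lb.

109.22 lb of product per hectare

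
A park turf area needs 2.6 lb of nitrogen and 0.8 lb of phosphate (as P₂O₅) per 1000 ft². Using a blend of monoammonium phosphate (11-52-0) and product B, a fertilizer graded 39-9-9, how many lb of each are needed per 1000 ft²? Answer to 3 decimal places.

0.404 lb monoammonium phosphate, 6.553 lb product B

With a, b = lb per 1000 ft² of monoammonium phosphate and product B:
N: 0.11·a + 0.39·b = 2.6
P₂O₅: 0.52·a + 0.09·b = 0.8
Solving simultaneously: a = 0.404355, b = 6.55262.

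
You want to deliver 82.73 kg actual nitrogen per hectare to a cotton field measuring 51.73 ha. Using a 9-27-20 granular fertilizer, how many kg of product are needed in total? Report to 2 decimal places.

Product per hectare = 82.73 / 9% = 919.222 kg.
Total product = 919.222 × 51.73 = 47551.366 kg.

47551.37 kg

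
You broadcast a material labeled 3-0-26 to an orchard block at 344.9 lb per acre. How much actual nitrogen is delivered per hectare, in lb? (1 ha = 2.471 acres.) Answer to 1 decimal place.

25.6 lb N per hectare

nitrogen per acre = 344.9 × 3% = 10.347 lb.
Convert to per hectare: 10.347 × 2.471 = 25.5674 lb.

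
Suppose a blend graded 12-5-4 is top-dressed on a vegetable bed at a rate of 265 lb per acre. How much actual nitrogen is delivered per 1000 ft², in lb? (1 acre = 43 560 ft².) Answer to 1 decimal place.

nitrogen per acre = 265 × 12% = 31.8 lb.
Convert to per 1000 ft²: 31.8 × 0.0229568 = 0.730028 lb.

0.7 lb N per thousand sq ft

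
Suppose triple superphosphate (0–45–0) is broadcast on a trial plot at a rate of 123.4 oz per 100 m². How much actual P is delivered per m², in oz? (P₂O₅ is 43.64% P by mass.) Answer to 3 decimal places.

0.242 oz P per sq m

P₂O₅ per 100 m² = 123.4 × 45% = 55.53 oz.
Elemental P = 55.53 × 0.4364 = 24.2333 oz per 100 m².
Convert to per m²: 24.2333 × 0.01 = 0.242333 oz.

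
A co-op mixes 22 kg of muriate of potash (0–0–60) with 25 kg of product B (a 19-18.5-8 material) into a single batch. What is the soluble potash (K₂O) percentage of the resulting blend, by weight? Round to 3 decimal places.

Total mass = 22 + 25 = 47 kg.
K₂O mass = 60%×22 + 8%×25 = 15.2 kg.
% K₂O = 15.2 / 47 = 32.3404%.

32.340% K₂O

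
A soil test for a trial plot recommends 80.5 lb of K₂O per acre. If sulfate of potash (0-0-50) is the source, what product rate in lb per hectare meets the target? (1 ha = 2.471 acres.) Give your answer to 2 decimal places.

397.83 lb of product per hectare

Product per acre = 80.5 / 50% = 161 lb.
Convert to per hectare: 161 × 2.471 = 397.831 lb.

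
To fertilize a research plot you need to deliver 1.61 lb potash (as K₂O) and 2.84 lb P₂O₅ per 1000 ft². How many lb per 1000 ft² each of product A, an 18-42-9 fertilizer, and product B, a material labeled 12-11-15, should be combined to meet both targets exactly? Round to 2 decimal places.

4.69 lb product A, 7.92 lb product B

Let a = lb of product A, b = lb of product B (per 1000 ft²).
K₂O: 0.09·a + 0.15·b = 1.61
P₂O₅: 0.42·a + 0.11·b = 2.84
From row1: a = (1.61 − 0.15·b) / 0.09.
Into row2: 0.42·(1.61 − 0.15·b)/0.09 + 0.11·b = 2.84 → b = 7.9209, a = 4.68738.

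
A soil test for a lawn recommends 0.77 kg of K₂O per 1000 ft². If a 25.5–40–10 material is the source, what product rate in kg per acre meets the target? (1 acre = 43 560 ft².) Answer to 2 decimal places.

335.41 kg of product per acre

Product per 1000 ft² = 0.77 / 10% = 7.7 kg.
Convert to per acre: 7.7 × 43.56 = 335.412 kg.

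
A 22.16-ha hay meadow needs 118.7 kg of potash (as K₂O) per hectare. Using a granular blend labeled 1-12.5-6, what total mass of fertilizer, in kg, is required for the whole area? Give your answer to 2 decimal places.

43839.87 kg

Product per hectare = 118.7 / 6% = 1978.33 kg.
Total product = 1978.33 × 22.16 = 43839.867 kg.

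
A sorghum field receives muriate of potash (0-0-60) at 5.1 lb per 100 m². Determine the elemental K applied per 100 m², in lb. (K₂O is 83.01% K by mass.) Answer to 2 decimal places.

K₂O per 100 m² = 5.1 × 60% = 3.06 lb.
Elemental K = 3.06 × 0.8301 = 2.54011 lb per 100 m².

2.54 lb K per hundred sq m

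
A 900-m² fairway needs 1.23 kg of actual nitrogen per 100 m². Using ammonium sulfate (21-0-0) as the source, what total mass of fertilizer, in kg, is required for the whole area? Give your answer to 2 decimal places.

Product per 100 m² = 1.23 / 21% = 5.85714 kg.
Total product = 5.85714 × 900 / 100 = 52.7143 kg.

52.71 kg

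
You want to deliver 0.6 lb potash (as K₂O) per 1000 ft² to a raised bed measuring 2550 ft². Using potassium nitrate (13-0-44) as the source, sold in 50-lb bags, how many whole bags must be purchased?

Product per 1000 ft² = 0.6 / 44% = 1.36364 lb.
Total product = 1.36364 × 2550 / 1000 = 3.47727 lb.
Bags = ⌈3.47727 / 50⌉ = 1.

1 bags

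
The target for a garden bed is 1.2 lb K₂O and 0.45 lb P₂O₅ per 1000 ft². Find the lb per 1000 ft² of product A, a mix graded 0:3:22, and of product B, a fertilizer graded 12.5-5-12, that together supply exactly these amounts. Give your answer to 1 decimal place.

Let a = lb of product A, b = lb of product B (per 1000 ft²).
K₂O: 0.22·a + 0.12·b = 1.2
P₂O₅: 0.03·a + 0.05·b = 0.45
Eliminate a: (row1) − 0.22/0.03·(row2) → -0.246667·b = -2.1, so b = 8.51351.
Back-substitute: a = (1.2 − 0.12·8.51351) / 0.22 = 0.810811.

0.8 lb product A, 8.5 lb product B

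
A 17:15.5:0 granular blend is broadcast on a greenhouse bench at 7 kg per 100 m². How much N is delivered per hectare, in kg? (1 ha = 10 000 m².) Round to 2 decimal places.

119.00 kg N per hectare

nitrogen per 100 m² = 7 × 17% = 1.19 kg.
Convert to per hectare: 1.19 × 100 = 119 kg.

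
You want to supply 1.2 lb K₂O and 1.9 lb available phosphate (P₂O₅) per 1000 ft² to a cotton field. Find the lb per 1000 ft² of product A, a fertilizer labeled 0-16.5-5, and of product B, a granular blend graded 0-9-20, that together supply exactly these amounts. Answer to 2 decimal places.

9.54 lb product A, 3.61 lb product B

Let a = lb of product A, b = lb of product B (per 1000 ft²).
K₂O: 0.05·a + 0.2·b = 1.2
P₂O₅: 0.165·a + 0.09·b = 1.9
Eliminate b: (row1) − 0.2/0.09·(row2) → -0.316667·a = -3.02222, so a = 9.54386.
Then b = (1.9 − 0.165·9.54386) / 0.09 = 3.61404.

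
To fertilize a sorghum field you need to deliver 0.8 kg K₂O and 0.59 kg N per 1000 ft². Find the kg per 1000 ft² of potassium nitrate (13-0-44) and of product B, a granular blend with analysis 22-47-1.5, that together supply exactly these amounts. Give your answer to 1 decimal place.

Let a = kg of potassium nitrate, b = kg of product B (per 1000 ft²).
K₂O: 0.44·a + 0.015·b = 0.8
N: 0.13·a + 0.22·b = 0.59
Solving simultaneously: a = 1.76226, b = 1.64048.

1.8 kg potassium nitrate, 1.6 kg product B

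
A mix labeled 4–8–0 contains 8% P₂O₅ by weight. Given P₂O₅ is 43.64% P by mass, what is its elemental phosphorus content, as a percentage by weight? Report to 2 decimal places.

3.49% P

%P = 8 × 0.4364 = 3.4912%.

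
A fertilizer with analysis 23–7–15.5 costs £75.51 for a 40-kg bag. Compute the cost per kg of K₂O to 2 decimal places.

£12.18 per kg K₂O

K₂O in bag = 40 × 15.5% = 6.2 kg.
Cost per kg K₂O = £75.51 / 6.2 = £12.1790.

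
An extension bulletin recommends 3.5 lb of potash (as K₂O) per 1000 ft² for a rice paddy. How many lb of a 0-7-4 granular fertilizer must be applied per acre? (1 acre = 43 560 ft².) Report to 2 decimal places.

Product per 1000 ft² = 3.5 / 4% = 87.5 lb.
Convert to per acre: 87.5 × 43.56 = 3811.5 lb.

3811.50 lb of product per acre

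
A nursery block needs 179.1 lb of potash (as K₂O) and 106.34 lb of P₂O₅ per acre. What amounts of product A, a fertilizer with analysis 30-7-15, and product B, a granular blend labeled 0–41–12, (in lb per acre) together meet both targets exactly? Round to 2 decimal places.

Per-acre balance (a = product A, b = product B):
K₂O: 0.15·a + 0.12·b = 179.1
P₂O₅: 0.07·a + 0.41·b = 106.34
From row1: a = (179.1 − 0.12·b) / 0.15.
Into row2: 0.07·(179.1 − 0.12·b)/0.15 + 0.41·b = 106.34 → b = 64.2938, a = 1142.56497.

1142.56 lb product A, 64.29 lb product B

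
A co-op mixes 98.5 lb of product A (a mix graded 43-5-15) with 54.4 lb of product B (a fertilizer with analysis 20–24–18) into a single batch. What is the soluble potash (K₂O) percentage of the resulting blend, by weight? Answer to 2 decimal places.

16.07% K₂O

Total mass = 98.5 + 54.4 = 152.9 lb.
K₂O mass = 15%×98.5 + 18%×54.4 = 24.567 lb.
% K₂O = 24.567 / 152.9 = 16.0674%.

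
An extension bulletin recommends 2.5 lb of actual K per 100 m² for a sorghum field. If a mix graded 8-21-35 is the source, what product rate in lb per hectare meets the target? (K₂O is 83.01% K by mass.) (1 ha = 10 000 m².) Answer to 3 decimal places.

860.482 lb of product per hectare

As K₂O: 2.5 / 0.8301 = 3.01169 lb per 100 m².
Product per 100 m² = 3.01169 / 35% = 8.60482 lb.
Convert to per hectare: 8.60482 × 100 = 860.4815 lb.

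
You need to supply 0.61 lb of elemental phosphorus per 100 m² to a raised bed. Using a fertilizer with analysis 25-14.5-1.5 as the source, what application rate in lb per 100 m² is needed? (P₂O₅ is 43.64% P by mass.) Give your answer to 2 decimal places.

9.64 lb of product per hundred sq m

As P₂O₅: 0.61 / 0.4364 = 1.3978 lb per 100 m².
Product per 100 m² = 1.3978 / 14.5% = 9.640001 lb.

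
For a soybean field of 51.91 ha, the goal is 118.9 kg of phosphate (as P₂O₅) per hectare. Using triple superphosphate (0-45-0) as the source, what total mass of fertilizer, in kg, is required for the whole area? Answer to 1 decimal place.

Product per hectare = 118.9 / 45% = 264.222 kg.
Total product = 264.222 × 51.91 = 13715.78 kg.

13715.8 kg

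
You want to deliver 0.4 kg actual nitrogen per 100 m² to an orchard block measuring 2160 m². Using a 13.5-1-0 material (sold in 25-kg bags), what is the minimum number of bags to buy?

Product per 100 m² = 0.4 / 13.5% = 2.96296 kg.
Total product = 2.96296 × 2160 / 100 = 64 kg.
Bags = ⌈64 / 25⌉ = 3.

3 bags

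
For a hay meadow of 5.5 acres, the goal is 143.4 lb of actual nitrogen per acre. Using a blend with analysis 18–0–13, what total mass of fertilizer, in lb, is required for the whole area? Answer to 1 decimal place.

Product per acre = 143.4 / 18% = 796.667 lb.
Total product = 796.667 × 5.5 = 4381.67 lb.

4381.7 lb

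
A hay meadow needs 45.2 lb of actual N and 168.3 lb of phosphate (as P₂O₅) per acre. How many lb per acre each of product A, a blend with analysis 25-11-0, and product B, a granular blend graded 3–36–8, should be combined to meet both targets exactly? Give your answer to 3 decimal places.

129.446 lb product A, 427.947 lb product B

Per-acre balance (a = product A, b = product B):
N: 0.25·a + 0.03·b = 45.2
P₂O₅: 0.11·a + 0.36·b = 168.3
Eliminate b: (row1) − 0.03/0.36·(row2) → 0.240833·a = 31.175, so a = 129.4464.
Then b = (168.3 − 0.11·129.4464) / 0.36 = 427.9469.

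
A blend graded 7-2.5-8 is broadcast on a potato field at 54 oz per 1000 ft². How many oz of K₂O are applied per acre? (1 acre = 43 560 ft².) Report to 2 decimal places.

K₂O per 1000 ft² = 54 × 8% = 4.32 oz.
Convert to per acre: 4.32 × 43.56 = 188.179 oz.

188.18 oz K₂O per acre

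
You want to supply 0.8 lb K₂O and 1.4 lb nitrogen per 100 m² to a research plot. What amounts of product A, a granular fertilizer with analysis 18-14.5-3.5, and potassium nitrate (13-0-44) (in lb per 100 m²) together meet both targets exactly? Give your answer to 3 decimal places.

6.859 lb product A, 1.273 lb potassium nitrate

Let a = lb of product A, b = lb of potassium nitrate (per 100 m²).
K₂O: 0.035·a + 0.44·b = 0.8
N: 0.18·a + 0.13·b = 1.4
Solving simultaneously: a = 6.85867, b = 1.27261.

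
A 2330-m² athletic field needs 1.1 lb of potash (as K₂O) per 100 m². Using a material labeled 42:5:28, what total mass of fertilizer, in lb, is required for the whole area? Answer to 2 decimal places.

Product per 100 m² = 1.1 / 28% = 3.92857 lb.
Total product = 3.92857 × 2330 / 100 = 91.5357 lb.

91.54 lb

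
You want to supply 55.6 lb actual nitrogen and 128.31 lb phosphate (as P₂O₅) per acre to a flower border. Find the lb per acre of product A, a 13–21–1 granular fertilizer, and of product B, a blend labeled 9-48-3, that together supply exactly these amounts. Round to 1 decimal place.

348.0 lb product A, 115.0 lb product B

Per-acre balance (a = product A, b = product B):
N: 0.13·a + 0.09·b = 55.6
P₂O₅: 0.21·a + 0.48·b = 128.31
Eliminate b: (row1) − 0.09/0.48·(row2) → 0.090625·a = 31.5419, so a = 348.048.
Then b = (128.31 − 0.21·348.048) / 0.48 = 115.041.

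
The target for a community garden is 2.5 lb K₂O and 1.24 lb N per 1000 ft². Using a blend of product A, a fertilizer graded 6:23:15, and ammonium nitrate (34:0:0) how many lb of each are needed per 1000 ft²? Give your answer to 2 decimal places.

Let a = lb of product A, b = lb of ammonium nitrate (per 1000 ft²).
K₂O: 0.15·a + 0·b = 2.5
N: 0.06·a + 0.34·b = 1.24
Eliminate a: (row1) − 0.15/0.06·(row2) → -0.85·b = -0.6, so b = 0.705882.
Back-substitute: a = (2.5 − 0·0.705882) / 0.15 = 16.6667.

16.67 lb product A, 0.71 lb ammonium nitrate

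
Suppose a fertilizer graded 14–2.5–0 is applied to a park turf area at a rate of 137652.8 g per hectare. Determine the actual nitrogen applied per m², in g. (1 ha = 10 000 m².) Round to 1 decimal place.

nitrogen per hectare = 137652.8 × 14% = 19271.4 g.
Convert to per m²: 19271.4 × 0.0001 = 1.92714 g.

1.9 g N per sq m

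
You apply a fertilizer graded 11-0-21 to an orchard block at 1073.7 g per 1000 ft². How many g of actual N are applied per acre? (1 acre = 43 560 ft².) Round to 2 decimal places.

nitrogen per 1000 ft² = 1073.7 × 11% = 118.107 g.
Convert to per acre: 118.107 × 43.56 = 5144.741 g.

5144.74 g N per acre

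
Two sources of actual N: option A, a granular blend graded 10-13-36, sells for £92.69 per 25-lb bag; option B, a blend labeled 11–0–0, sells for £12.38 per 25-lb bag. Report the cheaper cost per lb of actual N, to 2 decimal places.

£4.50 per lb N (option B)

option A: N per bag = 25 × 10% = 2.5 lb; cost = 92.69 / 2.5 = £37.0760/lb N.
option B: N per bag = 25 × 11% = 2.75 lb; cost = 12.38 / 2.75 = £4.5018/lb N.
option B is cheaper.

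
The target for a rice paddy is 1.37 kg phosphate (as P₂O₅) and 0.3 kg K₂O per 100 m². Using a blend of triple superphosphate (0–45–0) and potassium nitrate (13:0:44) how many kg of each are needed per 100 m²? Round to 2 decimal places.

3.04 kg triple superphosphate, 0.68 kg potassium nitrate

Per-100 m² balance (a = triple superphosphate, b = potassium nitrate):
P₂O₅: 0.45·a + 0·b = 1.37
K₂O: 0·a + 0.44·b = 0.3
Solving simultaneously: a = 3.04444, b = 0.681818.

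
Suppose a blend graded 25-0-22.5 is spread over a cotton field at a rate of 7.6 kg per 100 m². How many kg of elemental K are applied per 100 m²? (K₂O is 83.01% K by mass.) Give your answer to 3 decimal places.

1.419 kg K per hundred sq m

K₂O per 100 m² = 7.6 × 22.5% = 1.71 kg.
Elemental K = 1.71 × 0.8301 = 1.41947 kg per 100 m².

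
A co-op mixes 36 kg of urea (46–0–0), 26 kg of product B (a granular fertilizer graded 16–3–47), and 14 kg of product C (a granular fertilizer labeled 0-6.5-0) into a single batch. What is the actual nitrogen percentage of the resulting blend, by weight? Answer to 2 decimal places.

Total mass = 36 + 26 + 14 = 76 kg.
N mass = 46%×36 + 16%×26 + 0%×14 = 20.72 kg.
% N = 20.72 / 76 = 27.2632%.

27.26% N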